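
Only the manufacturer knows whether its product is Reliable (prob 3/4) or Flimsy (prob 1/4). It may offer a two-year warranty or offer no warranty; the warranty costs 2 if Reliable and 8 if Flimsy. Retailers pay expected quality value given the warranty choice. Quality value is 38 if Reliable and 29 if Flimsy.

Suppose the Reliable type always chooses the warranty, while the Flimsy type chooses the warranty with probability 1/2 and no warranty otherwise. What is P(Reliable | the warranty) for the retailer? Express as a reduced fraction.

6/7

P(the warranty) = (3/4)·1 + (1/4)·(1/2) = 7/8.
By Bayes' rule, P(Reliable | the warranty) = (3/4) / (7/8) = 6/7.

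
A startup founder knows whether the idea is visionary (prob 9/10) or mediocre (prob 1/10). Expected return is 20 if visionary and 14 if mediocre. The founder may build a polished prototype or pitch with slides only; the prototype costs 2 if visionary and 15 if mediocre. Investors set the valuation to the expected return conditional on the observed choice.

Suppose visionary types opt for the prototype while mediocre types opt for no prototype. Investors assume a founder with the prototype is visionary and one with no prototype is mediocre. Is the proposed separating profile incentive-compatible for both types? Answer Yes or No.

Under these beliefs, the prototype earns valuation 20 and no prototype earns valuation 14.
visionary: the prototype nets 20 − 2 = 18; no prototype nets 14. visionary prefers the prototype.
mediocre: the prototype nets 20 − 15 = 5; no prototype nets 14. mediocre prefers no prototype.
Neither type deviates, so the separating profile is an equilibrium.

Yes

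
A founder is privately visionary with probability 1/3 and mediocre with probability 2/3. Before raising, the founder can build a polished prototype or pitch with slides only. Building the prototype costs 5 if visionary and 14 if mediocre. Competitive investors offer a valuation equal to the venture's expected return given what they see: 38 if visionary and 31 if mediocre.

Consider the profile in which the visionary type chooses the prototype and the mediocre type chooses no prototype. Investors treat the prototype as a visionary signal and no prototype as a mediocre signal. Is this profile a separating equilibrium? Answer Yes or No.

Under these beliefs, the prototype earns valuation 38 and no prototype earns valuation 31.
visionary: the prototype nets 38 − 5 = 33; no prototype nets 31. visionary prefers the prototype.
mediocre: the prototype nets 38 − 14 = 24; no prototype nets 31. mediocre prefers no prototype.
Neither type deviates, so the separating profile is an equilibrium.

Yes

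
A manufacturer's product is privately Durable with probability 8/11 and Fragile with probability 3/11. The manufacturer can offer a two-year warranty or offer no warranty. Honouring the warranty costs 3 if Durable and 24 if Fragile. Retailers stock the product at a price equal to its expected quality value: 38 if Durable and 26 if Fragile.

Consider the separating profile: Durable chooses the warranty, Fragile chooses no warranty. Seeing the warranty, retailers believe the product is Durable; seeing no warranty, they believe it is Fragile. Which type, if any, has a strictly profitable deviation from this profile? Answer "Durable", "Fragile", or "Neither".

The warranty pays 38; no warranty pays 26.
Durable: assigned the warranty, nets 38 − 3 = 35; deviating to no warranty nets 26.
Fragile: assigned no warranty, nets 26; deviating to the warranty nets 38 − 24 = 14.
Both types strictly prefer their assigned action; no profitable deviation.

Neither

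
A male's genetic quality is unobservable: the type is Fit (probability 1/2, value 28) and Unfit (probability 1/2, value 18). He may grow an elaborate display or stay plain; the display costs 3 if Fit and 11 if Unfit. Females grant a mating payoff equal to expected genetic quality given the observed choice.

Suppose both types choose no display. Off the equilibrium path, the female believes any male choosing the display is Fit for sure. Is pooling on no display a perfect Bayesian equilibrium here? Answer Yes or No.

No

On path, the female holds the prior and pays 1/2·28 + 1/2·18 = 23. Off path (the display), believing Fit, it pays 28.
Fit: no display nets 23; the display nets 28 − 3 = 25. Fit would deviate.
Unfit: no display nets 23; the display nets 28 − 11 = 17. Unfit stays.
A type deviates, so pooling fails.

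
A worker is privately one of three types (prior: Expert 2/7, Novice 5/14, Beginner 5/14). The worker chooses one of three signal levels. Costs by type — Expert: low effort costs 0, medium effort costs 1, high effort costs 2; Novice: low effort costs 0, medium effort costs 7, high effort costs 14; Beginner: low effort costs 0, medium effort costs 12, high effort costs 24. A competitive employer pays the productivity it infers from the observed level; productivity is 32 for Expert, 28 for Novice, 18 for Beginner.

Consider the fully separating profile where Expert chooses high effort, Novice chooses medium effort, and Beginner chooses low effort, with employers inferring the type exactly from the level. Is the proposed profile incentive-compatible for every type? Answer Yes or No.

Yes

Separating wages: high effort → 32, medium effort → 28, low effort → 18.
Expert (assigned high effort): low effort: 18 − 0 = 18; medium effort: 28 − 1 = 27; high effort: 32 − 2 = 30. Expert stays.
Novice (assigned medium effort): low effort: 18 − 0 = 18; medium effort: 28 − 7 = 21; high effort: 32 − 14 = 18. Novice stays.
Beginner (assigned low effort): low effort: 18 − 0 = 18; medium effort: 28 − 12 = 16; high effort: 32 − 24 = 8. Beginner stays.
Every type prefers its assigned level; separation holds.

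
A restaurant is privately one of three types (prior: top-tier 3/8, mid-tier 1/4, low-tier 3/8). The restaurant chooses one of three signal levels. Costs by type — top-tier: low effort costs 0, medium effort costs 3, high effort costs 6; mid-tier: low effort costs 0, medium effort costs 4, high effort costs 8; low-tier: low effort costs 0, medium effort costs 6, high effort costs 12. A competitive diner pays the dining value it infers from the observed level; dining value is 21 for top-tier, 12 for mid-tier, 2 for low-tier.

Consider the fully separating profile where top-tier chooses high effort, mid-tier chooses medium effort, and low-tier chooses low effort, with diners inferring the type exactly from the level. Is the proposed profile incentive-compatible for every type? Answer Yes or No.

No

Separating price premiums: high effort → 21, medium effort → 12, low effort → 2.
top-tier (assigned high effort): low effort: 2 − 0 = 2; medium effort: 12 − 3 = 9; high effort: 21 − 6 = 15. top-tier stays.
mid-tier (assigned medium effort): low effort: 2 − 0 = 2; medium effort: 12 − 4 = 8; high effort: 21 − 8 = 13. mid-tier prefers high effort.
low-tier (assigned low effort): low effort: 2 − 0 = 2; medium effort: 12 − 6 = 6; high effort: 21 − 12 = 9. low-tier prefers high effort.
At least one type deviates; the separating profile fails.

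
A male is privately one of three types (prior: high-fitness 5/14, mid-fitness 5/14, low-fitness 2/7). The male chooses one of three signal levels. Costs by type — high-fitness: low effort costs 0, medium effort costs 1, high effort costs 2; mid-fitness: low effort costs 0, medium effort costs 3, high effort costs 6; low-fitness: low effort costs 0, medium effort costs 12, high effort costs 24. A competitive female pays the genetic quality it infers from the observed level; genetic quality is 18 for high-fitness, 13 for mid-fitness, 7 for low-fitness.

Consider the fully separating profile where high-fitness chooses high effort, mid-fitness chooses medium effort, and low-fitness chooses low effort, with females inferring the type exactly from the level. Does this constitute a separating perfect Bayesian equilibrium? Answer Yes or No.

No

Separating mating payoffs: high effort → 18, medium effort → 13, low effort → 7.
high-fitness (assigned high effort): low effort: 7 − 0 = 7; medium effort: 13 − 1 = 12; high effort: 18 − 2 = 16. high-fitness stays.
mid-fitness (assigned medium effort): low effort: 7 − 0 = 7; medium effort: 13 − 3 = 10; high effort: 18 − 6 = 12. mid-fitness prefers high effort.
low-fitness (assigned low effort): low effort: 7 − 0 = 7; medium effort: 13 − 12 = 1; high effort: 18 − 24 = -6. low-fitness stays.
At least one type deviates; the separating profile fails.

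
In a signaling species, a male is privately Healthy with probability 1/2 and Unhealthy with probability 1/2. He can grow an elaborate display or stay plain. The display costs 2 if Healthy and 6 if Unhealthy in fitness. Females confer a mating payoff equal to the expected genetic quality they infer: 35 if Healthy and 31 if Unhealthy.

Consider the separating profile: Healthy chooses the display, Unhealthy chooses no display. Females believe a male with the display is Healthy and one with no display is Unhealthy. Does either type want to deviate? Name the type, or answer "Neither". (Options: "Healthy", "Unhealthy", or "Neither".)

Neither

The display pays 35; no display pays 31.
Healthy: assigned the display, nets 35 − 2 = 33; deviating to no display nets 31.
Unhealthy: assigned no display, nets 31; deviating to the display nets 35 − 6 = 29.
Both types strictly prefer their assigned action; no profitable deviation.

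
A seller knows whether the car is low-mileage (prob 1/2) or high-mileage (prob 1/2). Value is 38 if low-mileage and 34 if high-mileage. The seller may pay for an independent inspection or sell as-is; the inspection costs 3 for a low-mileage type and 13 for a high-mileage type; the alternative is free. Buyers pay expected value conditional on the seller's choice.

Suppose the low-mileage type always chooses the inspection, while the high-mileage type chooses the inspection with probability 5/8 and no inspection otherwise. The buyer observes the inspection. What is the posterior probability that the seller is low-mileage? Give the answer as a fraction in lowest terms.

P(the inspection) = (1/2)·1 + (1/2)·(5/8) = 13/16.
By Bayes' rule, P(low-mileage | the inspection) = (1/2) / (13/16) = 8/13.

8/13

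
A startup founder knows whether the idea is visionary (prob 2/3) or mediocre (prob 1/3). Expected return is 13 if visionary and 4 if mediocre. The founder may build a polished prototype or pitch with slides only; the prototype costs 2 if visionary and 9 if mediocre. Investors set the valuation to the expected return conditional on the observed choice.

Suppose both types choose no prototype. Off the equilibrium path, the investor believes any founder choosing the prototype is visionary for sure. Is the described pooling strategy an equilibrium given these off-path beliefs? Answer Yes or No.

No

On path, the investor holds the prior and pays 2/3·13 + 1/3·4 = 10. Off path (the prototype), believing visionary, it pays 13.
visionary: no prototype nets 10; the prototype nets 13 − 2 = 11. visionary would deviate.
mediocre: no prototype nets 10; the prototype nets 13 − 9 = 4. mediocre stays.
A type deviates, so pooling fails.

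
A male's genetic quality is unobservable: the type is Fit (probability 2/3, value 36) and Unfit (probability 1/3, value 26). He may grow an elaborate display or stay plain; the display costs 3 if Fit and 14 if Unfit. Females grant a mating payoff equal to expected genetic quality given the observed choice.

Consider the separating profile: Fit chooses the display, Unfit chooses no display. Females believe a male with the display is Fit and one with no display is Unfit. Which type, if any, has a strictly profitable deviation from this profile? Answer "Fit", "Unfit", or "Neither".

Neither

The display pays 36; no display pays 26.
Fit: assigned the display, nets 36 − 3 = 33; deviating to no display nets 26.
Unfit: assigned no display, nets 26; deviating to the display nets 36 − 14 = 22.
Both types strictly prefer their assigned action; no profitable deviation.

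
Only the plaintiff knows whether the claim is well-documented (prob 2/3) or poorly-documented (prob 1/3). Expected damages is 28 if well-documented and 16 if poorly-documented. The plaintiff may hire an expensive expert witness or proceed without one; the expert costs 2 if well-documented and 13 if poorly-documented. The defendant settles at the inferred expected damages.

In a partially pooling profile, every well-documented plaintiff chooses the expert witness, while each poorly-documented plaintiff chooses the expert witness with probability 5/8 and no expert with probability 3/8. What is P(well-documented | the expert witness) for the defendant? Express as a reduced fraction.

16/21

P(the expert witness) = (2/3)·1 + (1/3)·(5/8) = 7/8.
By Bayes' rule, P(well-documented | the expert witness) = (2/3) / (7/8) = 16/21.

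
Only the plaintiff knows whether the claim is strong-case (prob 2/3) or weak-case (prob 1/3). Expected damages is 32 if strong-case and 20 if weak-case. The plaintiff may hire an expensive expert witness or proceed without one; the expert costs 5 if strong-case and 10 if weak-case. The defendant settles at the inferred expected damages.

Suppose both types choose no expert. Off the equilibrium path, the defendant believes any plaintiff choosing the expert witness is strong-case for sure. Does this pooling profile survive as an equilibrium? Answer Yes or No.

Yes

On path, the defendant holds the prior and pays 2/3·32 + 1/3·20 = 28. Off path (the expert witness), believing strong-case, it pays 32.
strong-case: no expert nets 28; the expert witness nets 32 − 5 = 27. strong-case stays.
weak-case: no expert nets 28; the expert witness nets 32 − 10 = 22. weak-case stays.
No type deviates, so pooling is sustained.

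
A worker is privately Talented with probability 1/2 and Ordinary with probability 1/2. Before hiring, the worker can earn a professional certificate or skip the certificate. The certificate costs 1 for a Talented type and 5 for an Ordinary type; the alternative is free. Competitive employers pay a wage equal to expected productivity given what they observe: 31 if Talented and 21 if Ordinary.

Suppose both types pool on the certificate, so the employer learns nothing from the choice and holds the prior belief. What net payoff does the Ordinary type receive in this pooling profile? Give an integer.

Pooled wage = 1/2·31 + 1/2·21 = 26.
Ordinary pays cost 5 for the certificate, so net payoff = 26 − 5 = 21.

21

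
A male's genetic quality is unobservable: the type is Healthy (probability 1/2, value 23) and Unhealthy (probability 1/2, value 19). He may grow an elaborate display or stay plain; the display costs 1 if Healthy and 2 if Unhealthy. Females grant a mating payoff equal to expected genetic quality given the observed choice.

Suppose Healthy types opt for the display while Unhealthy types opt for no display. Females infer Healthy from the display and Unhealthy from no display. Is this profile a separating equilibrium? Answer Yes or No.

Under these beliefs, the display earns mating payoff 23 and no display earns mating payoff 19.
Healthy: the display nets 23 − 1 = 22; no display nets 19. Healthy prefers the display.
Unhealthy: the display nets 23 − 2 = 21; no display nets 19. Unhealthy would deviate to the display.
Unhealthy has a profitable deviation, so the profile is not an equilibrium.

No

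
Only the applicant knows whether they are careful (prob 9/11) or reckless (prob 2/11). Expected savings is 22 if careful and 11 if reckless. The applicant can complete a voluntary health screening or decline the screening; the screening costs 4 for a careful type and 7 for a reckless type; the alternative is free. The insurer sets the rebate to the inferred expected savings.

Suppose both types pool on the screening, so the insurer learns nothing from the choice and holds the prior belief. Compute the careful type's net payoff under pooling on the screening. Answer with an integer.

Pooled rebate = 9/11·22 + 2/11·11 = 20.
careful pays cost 4 for the screening, so net payoff = 20 − 4 = 16.

16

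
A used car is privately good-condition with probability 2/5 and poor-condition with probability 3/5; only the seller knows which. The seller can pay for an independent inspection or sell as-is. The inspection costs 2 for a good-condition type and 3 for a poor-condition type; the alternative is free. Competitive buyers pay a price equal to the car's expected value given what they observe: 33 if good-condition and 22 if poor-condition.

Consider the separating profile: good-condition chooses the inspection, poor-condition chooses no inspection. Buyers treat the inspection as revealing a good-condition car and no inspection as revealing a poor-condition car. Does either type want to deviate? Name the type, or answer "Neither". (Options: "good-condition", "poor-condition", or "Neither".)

The inspection pays 33; no inspection pays 22.
good-condition: assigned the inspection, nets 33 − 2 = 31; deviating to no inspection nets 22.
poor-condition: assigned no inspection, nets 22; deviating to the inspection nets 33 − 3 = 30.
The poor-condition type gains 8 by deviating.

poor-condition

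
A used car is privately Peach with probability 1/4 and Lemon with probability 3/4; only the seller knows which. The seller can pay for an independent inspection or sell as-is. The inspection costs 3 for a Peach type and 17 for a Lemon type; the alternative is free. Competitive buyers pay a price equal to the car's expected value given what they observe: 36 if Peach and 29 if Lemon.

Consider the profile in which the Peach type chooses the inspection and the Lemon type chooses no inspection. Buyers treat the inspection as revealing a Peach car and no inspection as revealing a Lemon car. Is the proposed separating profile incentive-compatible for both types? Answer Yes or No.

Yes

Under these beliefs, the inspection earns price 36 and no inspection earns price 29.
Peach: the inspection nets 36 − 3 = 33; no inspection nets 29. Peach prefers the inspection.
Lemon: the inspection nets 36 − 17 = 19; no inspection nets 29. Lemon prefers no inspection.
Neither type deviates, so the separating profile is an equilibrium.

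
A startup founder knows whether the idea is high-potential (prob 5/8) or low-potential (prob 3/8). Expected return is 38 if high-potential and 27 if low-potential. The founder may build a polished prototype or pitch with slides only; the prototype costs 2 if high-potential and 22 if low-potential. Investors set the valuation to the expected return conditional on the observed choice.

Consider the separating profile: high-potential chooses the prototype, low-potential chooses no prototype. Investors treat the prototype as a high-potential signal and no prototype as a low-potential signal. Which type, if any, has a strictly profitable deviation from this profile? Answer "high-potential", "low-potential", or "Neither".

The prototype pays 38; no prototype pays 27.
high-potential: assigned the prototype, nets 38 − 2 = 36; deviating to no prototype nets 27.
low-potential: assigned no prototype, nets 27; deviating to the prototype nets 38 − 22 = 16.
Both types strictly prefer their assigned action; no profitable deviation.

Neither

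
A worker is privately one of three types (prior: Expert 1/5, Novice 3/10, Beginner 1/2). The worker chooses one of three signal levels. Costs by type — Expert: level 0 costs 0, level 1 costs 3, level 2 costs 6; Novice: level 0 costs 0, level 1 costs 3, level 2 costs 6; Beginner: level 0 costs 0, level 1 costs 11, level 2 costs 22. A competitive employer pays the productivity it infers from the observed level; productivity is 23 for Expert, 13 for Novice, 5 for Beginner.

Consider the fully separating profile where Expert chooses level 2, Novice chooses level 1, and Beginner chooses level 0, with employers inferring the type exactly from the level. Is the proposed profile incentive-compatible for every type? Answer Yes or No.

No

Separating wages: level 2 → 23, level 1 → 13, level 0 → 5.
Expert (assigned level 2): level 0: 5 − 0 = 5; level 1: 13 − 3 = 10; level 2: 23 − 6 = 17. Expert stays.
Novice (assigned level 1): level 0: 5 − 0 = 5; level 1: 13 − 3 = 10; level 2: 23 − 6 = 17. Novice prefers level 2.
Beginner (assigned level 0): level 0: 5 − 0 = 5; level 1: 13 − 11 = 2; level 2: 23 − 22 = 1. Beginner stays.
At least one type deviates; the separating profile fails.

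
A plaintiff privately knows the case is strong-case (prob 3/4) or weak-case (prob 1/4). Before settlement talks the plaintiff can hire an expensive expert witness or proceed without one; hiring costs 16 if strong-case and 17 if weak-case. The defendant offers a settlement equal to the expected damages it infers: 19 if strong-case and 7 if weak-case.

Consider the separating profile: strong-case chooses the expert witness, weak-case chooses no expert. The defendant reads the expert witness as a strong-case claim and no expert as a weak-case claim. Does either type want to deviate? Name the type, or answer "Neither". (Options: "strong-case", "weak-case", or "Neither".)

strong-case

The expert witness pays 19; no expert pays 7.
strong-case: assigned the expert witness, nets 19 − 16 = 3; deviating to no expert nets 7.
weak-case: assigned no expert, nets 7; deviating to the expert witness nets 19 − 17 = 2.
The strong-case type gains 4 by deviating.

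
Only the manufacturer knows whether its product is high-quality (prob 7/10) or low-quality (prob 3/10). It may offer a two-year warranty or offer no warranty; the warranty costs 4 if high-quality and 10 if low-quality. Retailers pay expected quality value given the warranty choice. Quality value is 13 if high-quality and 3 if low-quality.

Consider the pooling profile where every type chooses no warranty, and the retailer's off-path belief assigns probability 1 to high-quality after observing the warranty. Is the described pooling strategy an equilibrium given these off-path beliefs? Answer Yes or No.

Yes

On path, the retailer holds the prior and pays 7/10·13 + 3/10·3 = 10. Off path (the warranty), believing high-quality, it pays 13.
high-quality: no warranty nets 10; the warranty nets 13 − 4 = 9. high-quality stays.
low-quality: no warranty nets 10; the warranty nets 13 − 10 = 3. low-quality stays.
No type deviates, so pooling is sustained.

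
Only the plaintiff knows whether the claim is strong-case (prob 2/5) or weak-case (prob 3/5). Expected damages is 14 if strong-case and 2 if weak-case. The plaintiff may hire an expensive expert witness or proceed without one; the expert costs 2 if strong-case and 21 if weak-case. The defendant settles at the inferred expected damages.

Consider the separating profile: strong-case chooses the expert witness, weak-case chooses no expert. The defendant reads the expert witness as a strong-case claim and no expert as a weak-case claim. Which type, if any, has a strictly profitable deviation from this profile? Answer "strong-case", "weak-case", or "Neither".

The expert witness pays 14; no expert pays 2.
strong-case: assigned the expert witness, nets 14 − 2 = 12; deviating to no expert nets 2.
weak-case: assigned no expert, nets 2; deviating to the expert witness nets 14 − 21 = -7.
Both types strictly prefer their assigned action; no profitable deviation.

Neither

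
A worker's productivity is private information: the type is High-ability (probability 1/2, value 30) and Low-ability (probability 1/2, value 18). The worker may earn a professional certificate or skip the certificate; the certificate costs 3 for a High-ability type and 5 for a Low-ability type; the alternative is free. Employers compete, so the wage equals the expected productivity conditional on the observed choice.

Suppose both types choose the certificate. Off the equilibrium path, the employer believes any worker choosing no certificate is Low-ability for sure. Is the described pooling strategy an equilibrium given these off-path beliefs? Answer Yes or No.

Yes

On path, the employer holds the prior and pays 1/2·30 + 1/2·18 = 24. Off path (no certificate), believing Low-ability, it pays 18.
High-ability: the certificate nets 24 − 3 = 21; no certificate nets 18. High-ability stays.
Low-ability: the certificate nets 24 − 5 = 19; no certificate nets 18. Low-ability stays.
No type deviates, so pooling is sustained.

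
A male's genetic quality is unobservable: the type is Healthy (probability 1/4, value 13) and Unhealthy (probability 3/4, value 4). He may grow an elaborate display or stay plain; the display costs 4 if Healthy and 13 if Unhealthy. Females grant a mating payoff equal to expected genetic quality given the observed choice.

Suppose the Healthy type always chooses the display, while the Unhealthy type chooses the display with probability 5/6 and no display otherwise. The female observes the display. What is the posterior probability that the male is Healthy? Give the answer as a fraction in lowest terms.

2/7

P(the display) = (1/4)·1 + (3/4)·(5/6) = 7/8.
By Bayes' rule, P(Healthy | the display) = (1/4) / (7/8) = 2/7.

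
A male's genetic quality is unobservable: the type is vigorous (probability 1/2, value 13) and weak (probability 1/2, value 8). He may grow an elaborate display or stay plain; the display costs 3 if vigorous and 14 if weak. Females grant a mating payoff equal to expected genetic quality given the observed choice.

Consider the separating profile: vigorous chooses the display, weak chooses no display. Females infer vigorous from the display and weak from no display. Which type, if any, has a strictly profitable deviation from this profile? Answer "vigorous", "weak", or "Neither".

Neither

The display pays 13; no display pays 8.
vigorous: assigned the display, nets 13 − 3 = 10; deviating to no display nets 8.
weak: assigned no display, nets 8; deviating to the display nets 13 − 14 = -1.
Both types strictly prefer their assigned action; no profitable deviation.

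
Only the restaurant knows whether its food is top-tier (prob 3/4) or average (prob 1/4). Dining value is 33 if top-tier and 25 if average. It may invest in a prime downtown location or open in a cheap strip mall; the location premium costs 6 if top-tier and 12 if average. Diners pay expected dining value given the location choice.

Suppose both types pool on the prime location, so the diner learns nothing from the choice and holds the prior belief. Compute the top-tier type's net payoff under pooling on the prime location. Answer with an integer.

Pooled price premium = 3/4·33 + 1/4·25 = 31.
top-tier pays cost 6 for the prime location, so net payoff = 31 − 6 = 25.

25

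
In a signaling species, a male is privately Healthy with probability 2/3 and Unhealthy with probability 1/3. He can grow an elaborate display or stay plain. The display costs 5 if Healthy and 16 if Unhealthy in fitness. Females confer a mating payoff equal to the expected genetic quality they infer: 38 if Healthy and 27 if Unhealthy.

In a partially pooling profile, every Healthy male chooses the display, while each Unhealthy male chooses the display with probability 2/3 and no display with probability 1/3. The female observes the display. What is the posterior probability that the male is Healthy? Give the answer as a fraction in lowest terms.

P(the display) = (2/3)·1 + (1/3)·(2/3) = 8/9.
By Bayes' rule, P(Healthy | the display) = (2/3) / (8/9) = 3/4.

3/4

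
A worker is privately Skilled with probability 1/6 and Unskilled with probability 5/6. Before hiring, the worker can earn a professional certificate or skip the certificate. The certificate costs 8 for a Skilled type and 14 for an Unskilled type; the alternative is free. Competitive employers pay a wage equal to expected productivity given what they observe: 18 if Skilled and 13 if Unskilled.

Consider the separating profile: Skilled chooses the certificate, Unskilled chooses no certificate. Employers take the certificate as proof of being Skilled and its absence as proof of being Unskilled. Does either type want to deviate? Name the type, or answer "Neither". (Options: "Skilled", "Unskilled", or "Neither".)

The certificate pays 18; no certificate pays 13.
Skilled: assigned the certificate, nets 18 − 8 = 10; deviating to no certificate nets 13.
Unskilled: assigned no certificate, nets 13; deviating to the certificate nets 18 − 14 = 4.
The Skilled type gains 3 by deviating.

Skilled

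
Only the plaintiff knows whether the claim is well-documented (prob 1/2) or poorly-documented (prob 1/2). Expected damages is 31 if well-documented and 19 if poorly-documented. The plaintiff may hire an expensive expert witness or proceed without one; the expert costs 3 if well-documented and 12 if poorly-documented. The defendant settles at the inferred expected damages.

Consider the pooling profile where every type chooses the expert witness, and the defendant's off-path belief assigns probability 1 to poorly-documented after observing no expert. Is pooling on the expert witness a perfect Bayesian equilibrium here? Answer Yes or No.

No

On path, the defendant holds the prior and pays 1/2·31 + 1/2·19 = 25. Off path (no expert), believing poorly-documented, it pays 19.
well-documented: the expert witness nets 25 − 3 = 22; no expert nets 19. well-documented stays.
poorly-documented: the expert witness nets 25 − 12 = 13; no expert nets 19. poorly-documented would deviate.
A type deviates, so pooling fails.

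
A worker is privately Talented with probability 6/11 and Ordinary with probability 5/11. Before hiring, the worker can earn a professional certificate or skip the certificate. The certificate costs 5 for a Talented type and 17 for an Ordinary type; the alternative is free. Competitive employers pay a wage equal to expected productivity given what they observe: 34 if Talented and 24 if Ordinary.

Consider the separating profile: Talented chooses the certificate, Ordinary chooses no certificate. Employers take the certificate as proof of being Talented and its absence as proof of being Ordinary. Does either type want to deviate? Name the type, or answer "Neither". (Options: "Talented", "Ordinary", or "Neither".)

Neither

The certificate pays 34; no certificate pays 24.
Talented: assigned the certificate, nets 34 − 5 = 29; deviating to no certificate nets 24.
Ordinary: assigned no certificate, nets 24; deviating to the certificate nets 34 − 17 = 17.
Both types strictly prefer their assigned action; no profitable deviation.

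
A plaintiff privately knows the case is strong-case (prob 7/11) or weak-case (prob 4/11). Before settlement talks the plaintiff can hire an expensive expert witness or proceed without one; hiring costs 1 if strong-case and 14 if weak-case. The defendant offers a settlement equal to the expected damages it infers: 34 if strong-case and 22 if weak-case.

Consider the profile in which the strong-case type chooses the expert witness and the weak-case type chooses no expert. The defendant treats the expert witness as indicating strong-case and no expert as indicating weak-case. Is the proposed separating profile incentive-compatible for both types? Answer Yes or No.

Yes

Under these beliefs, the expert witness earns settlement 34 and no expert earns settlement 22.
strong-case: the expert witness nets 34 − 1 = 33; no expert nets 22. strong-case prefers the expert witness.
weak-case: the expert witness nets 34 − 14 = 20; no expert nets 22. weak-case prefers no expert.
Neither type deviates, so the separating profile is an equilibrium.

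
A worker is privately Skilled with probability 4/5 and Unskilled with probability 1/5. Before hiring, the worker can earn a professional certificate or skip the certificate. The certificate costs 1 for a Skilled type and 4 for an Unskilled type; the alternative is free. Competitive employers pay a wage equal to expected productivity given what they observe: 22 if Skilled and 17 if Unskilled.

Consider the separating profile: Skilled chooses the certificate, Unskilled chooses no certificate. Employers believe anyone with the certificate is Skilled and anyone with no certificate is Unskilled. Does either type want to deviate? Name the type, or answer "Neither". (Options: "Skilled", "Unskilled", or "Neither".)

Unskilled

The certificate pays 22; no certificate pays 17.
Skilled: assigned the certificate, nets 22 − 1 = 21; deviating to no certificate nets 17.
Unskilled: assigned no certificate, nets 17; deviating to the certificate nets 22 − 4 = 18.
The Unskilled type gains 1 by deviating.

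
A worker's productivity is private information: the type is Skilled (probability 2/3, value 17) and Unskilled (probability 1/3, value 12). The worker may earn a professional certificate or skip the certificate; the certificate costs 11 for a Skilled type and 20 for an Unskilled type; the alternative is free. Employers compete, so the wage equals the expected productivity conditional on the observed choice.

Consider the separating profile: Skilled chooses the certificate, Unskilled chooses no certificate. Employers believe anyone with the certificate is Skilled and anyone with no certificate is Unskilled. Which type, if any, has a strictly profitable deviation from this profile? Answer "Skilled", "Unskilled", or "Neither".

The certificate pays 17; no certificate pays 12.
Skilled: assigned the certificate, nets 17 − 11 = 6; deviating to no certificate nets 12.
Unskilled: assigned no certificate, nets 12; deviating to the certificate nets 17 − 20 = -3.
The Skilled type gains 6 by deviating.

Skilled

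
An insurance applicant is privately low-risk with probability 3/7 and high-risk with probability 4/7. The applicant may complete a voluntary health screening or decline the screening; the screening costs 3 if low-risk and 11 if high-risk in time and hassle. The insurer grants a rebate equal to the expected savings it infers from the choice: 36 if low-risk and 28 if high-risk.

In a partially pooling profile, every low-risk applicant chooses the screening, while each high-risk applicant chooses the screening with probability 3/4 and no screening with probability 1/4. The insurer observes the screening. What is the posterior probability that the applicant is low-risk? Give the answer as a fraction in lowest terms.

1/2

P(the screening) = (3/7)·1 + (4/7)·(3/4) = 6/7.
By Bayes' rule, P(low-risk | the screening) = (3/7) / (6/7) = 1/2.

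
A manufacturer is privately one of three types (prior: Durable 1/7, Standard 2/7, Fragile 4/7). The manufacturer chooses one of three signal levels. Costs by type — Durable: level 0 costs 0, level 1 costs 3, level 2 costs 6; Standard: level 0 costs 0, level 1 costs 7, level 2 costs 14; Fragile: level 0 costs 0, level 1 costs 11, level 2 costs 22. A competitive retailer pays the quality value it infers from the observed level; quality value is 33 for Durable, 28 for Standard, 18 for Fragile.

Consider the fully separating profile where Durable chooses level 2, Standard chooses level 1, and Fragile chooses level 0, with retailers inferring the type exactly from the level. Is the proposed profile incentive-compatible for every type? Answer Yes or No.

Separating prices: level 2 → 33, level 1 → 28, level 0 → 18.
Durable (assigned level 2): level 0: 18 − 0 = 18; level 1: 28 − 3 = 25; level 2: 33 − 6 = 27. Durable stays.
Standard (assigned level 1): level 0: 18 − 0 = 18; level 1: 28 − 7 = 21; level 2: 33 − 14 = 19. Standard stays.
Fragile (assigned level 0): level 0: 18 − 0 = 18; level 1: 28 − 11 = 17; level 2: 33 − 22 = 11. Fragile stays.
Every type prefers its assigned level; separation holds.

Yes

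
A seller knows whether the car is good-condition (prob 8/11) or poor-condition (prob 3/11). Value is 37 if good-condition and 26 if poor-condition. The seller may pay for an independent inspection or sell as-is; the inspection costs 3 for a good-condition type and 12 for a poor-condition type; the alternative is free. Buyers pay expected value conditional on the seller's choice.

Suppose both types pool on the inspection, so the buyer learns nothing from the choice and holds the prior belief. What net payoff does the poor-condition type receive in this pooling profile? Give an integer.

Pooled price = 8/11·37 + 3/11·26 = 34.
poor-condition pays cost 12 for the inspection, so net payoff = 34 − 12 = 22.

22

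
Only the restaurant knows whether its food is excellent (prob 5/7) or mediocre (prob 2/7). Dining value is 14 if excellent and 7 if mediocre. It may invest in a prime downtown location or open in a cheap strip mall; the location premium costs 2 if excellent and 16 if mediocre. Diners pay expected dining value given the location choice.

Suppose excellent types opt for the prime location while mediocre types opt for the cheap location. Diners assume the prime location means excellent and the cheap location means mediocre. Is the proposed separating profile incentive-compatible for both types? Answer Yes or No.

Yes

Under these beliefs, the prime location earns price premium 14 and the cheap location earns price premium 7.
excellent: the prime location nets 14 − 2 = 12; the cheap location nets 7. excellent prefers the prime location.
mediocre: the prime location nets 14 − 16 = -2; the cheap location nets 7. mediocre prefers the cheap location.
Neither type deviates, so the separating profile is an equilibrium.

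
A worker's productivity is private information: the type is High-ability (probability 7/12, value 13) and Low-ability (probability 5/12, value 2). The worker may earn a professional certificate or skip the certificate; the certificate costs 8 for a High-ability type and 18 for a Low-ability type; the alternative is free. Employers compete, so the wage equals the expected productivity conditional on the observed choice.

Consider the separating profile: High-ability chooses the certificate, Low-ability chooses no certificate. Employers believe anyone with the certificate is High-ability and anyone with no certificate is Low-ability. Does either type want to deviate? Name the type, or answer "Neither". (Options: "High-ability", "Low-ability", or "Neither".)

The certificate pays 13; no certificate pays 2.
High-ability: assigned the certificate, nets 13 − 8 = 5; deviating to no certificate nets 2.
Low-ability: assigned no certificate, nets 2; deviating to the certificate nets 13 − 18 = -5.
Both types strictly prefer their assigned action; no profitable deviation.

Neither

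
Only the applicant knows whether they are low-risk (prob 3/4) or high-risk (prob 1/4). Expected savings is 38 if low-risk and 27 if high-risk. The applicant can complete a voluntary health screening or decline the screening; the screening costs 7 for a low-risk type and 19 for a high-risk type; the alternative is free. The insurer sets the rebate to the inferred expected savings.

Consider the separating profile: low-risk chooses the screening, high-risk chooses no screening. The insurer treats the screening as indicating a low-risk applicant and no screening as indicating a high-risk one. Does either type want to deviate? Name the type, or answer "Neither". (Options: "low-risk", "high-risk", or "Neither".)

Neither

The screening pays 38; no screening pays 27.
low-risk: assigned the screening, nets 38 − 7 = 31; deviating to no screening nets 27.
high-risk: assigned no screening, nets 27; deviating to the screening nets 38 − 19 = 19.
Both types strictly prefer their assigned action; no profitable deviation.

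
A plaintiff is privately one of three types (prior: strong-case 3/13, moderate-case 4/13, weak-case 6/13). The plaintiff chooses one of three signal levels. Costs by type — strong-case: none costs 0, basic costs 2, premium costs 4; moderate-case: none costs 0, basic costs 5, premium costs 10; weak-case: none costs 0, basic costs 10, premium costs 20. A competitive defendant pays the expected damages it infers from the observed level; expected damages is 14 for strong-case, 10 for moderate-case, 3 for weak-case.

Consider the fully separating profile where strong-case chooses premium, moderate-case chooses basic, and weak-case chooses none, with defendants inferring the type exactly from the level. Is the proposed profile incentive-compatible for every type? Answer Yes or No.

Yes

Separating settlements: premium → 14, basic → 10, none → 3.
strong-case (assigned premium): none: 3 − 0 = 3; basic: 10 − 2 = 8; premium: 14 − 4 = 10. strong-case stays.
moderate-case (assigned basic): none: 3 − 0 = 3; basic: 10 − 5 = 5; premium: 14 − 10 = 4. moderate-case stays.
weak-case (assigned none): none: 3 − 0 = 3; basic: 10 − 10 = 0; premium: 14 − 20 = -6. weak-case stays.
Every type prefers its assigned level; separation holds.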